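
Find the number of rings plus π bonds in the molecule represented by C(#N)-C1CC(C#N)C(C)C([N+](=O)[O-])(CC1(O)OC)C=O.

7

Molecular formula from the SMILES: C12H15N3O5.
DoU = (2C + 2 + N − H − X)/2 = (2·12 + 2 + 3 − 15 − 0)/2 = 14/2 = 7.
(Structurally: 1 ring(s) + 6 π bond(s) = 7.)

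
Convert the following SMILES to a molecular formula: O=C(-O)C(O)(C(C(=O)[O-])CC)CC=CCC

Heavy atoms from the SMILES: 11 C, 5 O.
Implicit hydrogens by atom environment:
  3 × C: 2 H each → 6
  3 × C: 1 H each → 3
  3 × C: no H
  2 × C: 3 H each → 6
  2 × O: 1 H each → 2
  2 × O: no H
  1 × O (charge -1): no H
  Total hydrogens = 17.
Net charge -1.
Molecular formula: C11H17O5-

C11H17O5-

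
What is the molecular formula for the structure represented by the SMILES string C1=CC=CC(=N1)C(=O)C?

C7H7NO

Heavy atoms from the SMILES: 7 C, 1 N, 1 O.
Implicit hydrogens by atom environment:
  4 × C (aromatic): 1 H each → 4
  1 × C: 3 H
  1 × C (aromatic): no H
  1 × C: no H
  1 × N (aromatic): no H
  1 × O: no H
  Total hydrogens = 7.
Molecular formula: C7H7NO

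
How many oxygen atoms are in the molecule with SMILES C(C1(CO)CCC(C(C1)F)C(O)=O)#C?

The symbol for oxygen appears 3 times in the SMILES.

3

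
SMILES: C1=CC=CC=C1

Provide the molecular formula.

C6H6

Heavy atoms from the SMILES: 6 C.
Implicit hydrogens by atom environment:
  6 × C (aromatic): 1 H each → 6
  Total hydrogens = 6.
Molecular formula: C6H6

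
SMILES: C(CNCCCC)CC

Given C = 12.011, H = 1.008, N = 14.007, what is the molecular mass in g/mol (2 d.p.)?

129.25

Molecular formula: C8H19N.
M = 8×12.011 + 19×1.008 + 1×14.007 = 129.25 g/mol.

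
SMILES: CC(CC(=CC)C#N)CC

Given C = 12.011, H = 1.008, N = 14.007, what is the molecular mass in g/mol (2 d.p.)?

Molecular formula: C9H15N.
M = 9×12.011 + 15×1.008 + 1×14.007 = 137.23 g/mol.

137.23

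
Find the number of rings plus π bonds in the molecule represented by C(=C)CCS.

Molecular formula from the SMILES: C4H8S.
DoU = (2C + 2 + N − H − X)/2 = (2·4 + 2 + 0 − 8 − 0)/2 = 2/2 = 1.
(Structurally: 0 ring(s) + 1 π bond(s) = 1.)

1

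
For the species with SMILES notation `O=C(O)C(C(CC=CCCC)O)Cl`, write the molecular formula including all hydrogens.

C9H15ClO3

Heavy atoms from the SMILES: 9 C, 1 Cl, 3 O.
Implicit hydrogens by atom environment:
  4 × C: 1 H each → 4
  3 × C: 2 H each → 6
  2 × O: 1 H each → 2
  1 × C: 3 H
  1 × C: no H
  1 × Cl: no H
  1 × O: no H
  Total hydrogens = 15.
Molecular formula: C9H15ClO3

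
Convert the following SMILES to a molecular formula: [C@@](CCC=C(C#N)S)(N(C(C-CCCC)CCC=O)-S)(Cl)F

Heavy atoms from the SMILES: 15 C, 1 Cl, 1 F, 2 N, 1 O, 2 S.
Implicit hydrogens by atom environment:
  8 × C: 2 H each → 16
  3 × C: 1 H each → 3
  3 × C: no H
  2 × N: no H
  2 × S: 1 H each → 2
  1 × C: 3 H
  1 × Cl: no H
  1 × F: no H
  1 × O: no H
  Total hydrogens = 24.
Molecular formula: C15H24ClFN2OS2

C15H24ClFN2OS2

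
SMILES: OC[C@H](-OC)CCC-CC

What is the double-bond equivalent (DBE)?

Molecular formula from the SMILES: C8H18O2.
DoU = (2C + 2 + N − H − X)/2 = (2·8 + 2 + 0 − 18 − 0)/2 = 0/2 = 0.
(Structurally: 0 ring(s) + 0 π bond(s) = 0.)

0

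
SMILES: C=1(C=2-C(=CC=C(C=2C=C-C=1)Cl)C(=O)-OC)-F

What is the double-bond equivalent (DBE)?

8

Molecular formula from the SMILES: C12H8ClFO2.
DoU = (2C + 2 + N − H − X)/2 = (2·12 + 2 + 0 − 8 − 2)/2 = 16/2 = 8.
(Structurally: 2 ring(s) + 6 π bond(s) = 8.)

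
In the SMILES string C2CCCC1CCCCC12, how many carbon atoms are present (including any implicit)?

10

The symbol for carbon appears 10 times in the SMILES.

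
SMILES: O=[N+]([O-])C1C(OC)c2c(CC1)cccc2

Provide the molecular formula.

C11H13NO3

Heavy atoms from the SMILES: 11 C, 1 N, 3 O.
Implicit hydrogens by atom environment:
  4 × C (aromatic): 1 H each → 4
  2 × C: 2 H each → 4
  2 × C: 1 H each → 2
  2 × C (aromatic): no H
  2 × O: no H
  1 × C: 3 H
  1 × N (charge +1): no H
  1 × O (charge -1): no H
  Total hydrogens = 13.
Molecular formula: C11H13NO3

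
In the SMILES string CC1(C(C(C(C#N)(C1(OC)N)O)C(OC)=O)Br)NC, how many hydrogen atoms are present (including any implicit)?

Hydrogens are implicit in SMILES; fill each atom to its normal valence:
  5 × C: no H
  4 × C: 3 H each → 12
  3 × O: no H
  2 × C: 1 H each → 2
  1 × Br: no H
  1 × N: 2 H
  1 × N: 1 H
  1 × N: no H
  1 × O: 1 H
  Total hydrogens = 18.

18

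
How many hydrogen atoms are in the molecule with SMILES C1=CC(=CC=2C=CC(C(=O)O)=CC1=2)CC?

12

Hydrogens are implicit in SMILES; fill each atom to its normal valence:
  6 × C (aromatic): 1 H each → 6
  4 × C (aromatic): no H
  1 × C: 3 H
  1 × C: 2 H
  1 × C: no H
  1 × O: 1 H
  1 × O: no H
  Total hydrogens = 12.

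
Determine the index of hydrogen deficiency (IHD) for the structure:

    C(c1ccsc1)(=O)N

Molecular formula from the SMILES: C5H5NOS.
DoU = (2C + 2 + N − H − X)/2 = (2·5 + 2 + 1 − 5 − 0)/2 = 8/2 = 4.
(Structurally: 1 ring(s) + 3 π bond(s) = 4.)

4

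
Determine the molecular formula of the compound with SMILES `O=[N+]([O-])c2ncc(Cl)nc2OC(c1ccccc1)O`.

C11H8ClN3O4

Heavy atoms from the SMILES: 11 C, 1 Cl, 3 N, 4 O.
Implicit hydrogens by atom environment:
  6 × C (aromatic): 1 H each → 6
  4 × C (aromatic): no H
  2 × N (aromatic): no H
  2 × O: no H
  1 × C: 1 H
  1 × Cl: no H
  1 × N (charge +1): no H
  1 × O: 1 H
  1 × O (charge -1): no H
  Total hydrogens = 8.
Molecular formula: C11H8ClN3O4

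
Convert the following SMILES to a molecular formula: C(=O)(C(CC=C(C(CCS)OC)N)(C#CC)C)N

Heavy atoms from the SMILES: 13 C, 2 N, 2 O, 1 S.
Implicit hydrogens by atom environment:
  5 × C: no H
  3 × C: 3 H each → 9
  3 × C: 2 H each → 6
  2 × C: 1 H each → 2
  2 × N: 2 H each → 4
  2 × O: no H
  1 × S: 1 H
  Total hydrogens = 22.
Molecular formula: C13H22N2O2S

C13H22N2O2S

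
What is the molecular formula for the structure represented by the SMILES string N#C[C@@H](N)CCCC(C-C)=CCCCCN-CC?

C15H29N3

Heavy atoms from the SMILES: 15 C, 3 N.
Implicit hydrogens by atom environment:
  9 × C: 2 H each → 18
  2 × C: 3 H each → 6
  2 × C: 1 H each → 2
  2 × C: no H
  1 × N: 2 H
  1 × N: 1 H
  1 × N: no H
  Total hydrogens = 29.
Molecular formula: C15H29N3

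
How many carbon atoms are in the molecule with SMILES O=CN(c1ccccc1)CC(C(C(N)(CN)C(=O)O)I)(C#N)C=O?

15

The symbol for carbon appears 15 times in the SMILES. Lowercase c denotes aromatic carbon and counts toward C.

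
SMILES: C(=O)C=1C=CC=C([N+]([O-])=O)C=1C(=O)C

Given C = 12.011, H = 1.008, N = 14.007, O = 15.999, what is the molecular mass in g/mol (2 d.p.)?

193.16

Molecular formula: C9H7NO4.
M = 9×12.011 + 7×1.008 + 1×14.007 + 4×15.999 = 193.16 g/mol.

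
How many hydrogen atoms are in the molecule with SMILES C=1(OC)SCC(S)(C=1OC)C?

12

Hydrogens are implicit in SMILES; fill each atom to its normal valence:
  3 × C: 3 H each → 9
  3 × C: no H
  2 × O: no H
  1 × C: 2 H
  1 × S: 1 H
  1 × S: no H
  Total hydrogens = 12.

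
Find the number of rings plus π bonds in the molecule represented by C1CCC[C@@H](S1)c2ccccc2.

Molecular formula from the SMILES: C11H14S.
DoU = (2C + 2 + N − H − X)/2 = (2·11 + 2 + 0 − 14 − 0)/2 = 10/2 = 5.
(Structurally: 2 ring(s) + 3 π bond(s) = 5.)

5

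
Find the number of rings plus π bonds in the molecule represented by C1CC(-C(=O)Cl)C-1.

Molecular formula from the SMILES: C5H7ClO.
DoU = (2C + 2 + N − H − X)/2 = (2·5 + 2 + 0 − 7 − 1)/2 = 4/2 = 2.
(Structurally: 1 ring(s) + 1 π bond(s) = 2.)

2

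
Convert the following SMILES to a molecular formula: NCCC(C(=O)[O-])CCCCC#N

Heavy atoms from the SMILES: 9 C, 2 N, 2 O.
Implicit hydrogens by atom environment:
  6 × C: 2 H each → 12
  2 × C: no H
  1 × C: 1 H
  1 × N: 2 H
  1 × N: no H
  1 × O: no H
  1 × O (charge -1): no H
  Total hydrogens = 15.
Net charge -1.
Molecular formula: C9H15N2O2-

C9H15N2O2-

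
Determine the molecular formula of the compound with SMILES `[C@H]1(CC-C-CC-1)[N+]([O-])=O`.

C6H11NO2

Heavy atoms from the SMILES: 6 C, 1 N, 2 O.
Implicit hydrogens by atom environment:
  5 × C: 2 H each → 10
  1 × C: 1 H
  1 × N (charge +1): no H
  1 × O: no H
  1 × O (charge -1): no H
  Total hydrogens = 11.
Molecular formula: C6H11NO2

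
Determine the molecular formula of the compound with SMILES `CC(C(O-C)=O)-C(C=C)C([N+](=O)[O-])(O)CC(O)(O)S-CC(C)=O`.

Heavy atoms from the SMILES: 13 C, 1 N, 8 O, 1 S.
Implicit hydrogens by atom environment:
  4 × C: no H
  4 × O: no H
  3 × C: 3 H each → 9
  3 × C: 2 H each → 6
  3 × C: 1 H each → 3
  3 × O: 1 H each → 3
  1 × N (charge +1): no H
  1 × O (charge -1): no H
  1 × S: no H
  Total hydrogens = 21.
Molecular formula: C13H21NO8S

C13H21NO8S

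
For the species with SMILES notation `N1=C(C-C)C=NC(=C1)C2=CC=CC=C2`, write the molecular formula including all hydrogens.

C12H12N2

Heavy atoms from the SMILES: 12 C, 2 N.
Implicit hydrogens by atom environment:
  7 × C (aromatic): 1 H each → 7
  3 × C (aromatic): no H
  2 × N (aromatic): no H
  1 × C: 3 H
  1 × C: 2 H
  Total hydrogens = 12.
Molecular formula: C12H12N2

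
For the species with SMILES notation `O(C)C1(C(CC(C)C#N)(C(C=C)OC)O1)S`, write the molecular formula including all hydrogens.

C11H17NO3S

Heavy atoms from the SMILES: 11 C, 1 N, 3 O, 1 S.
Implicit hydrogens by atom environment:
  3 × C: 3 H each → 9
  3 × C: 1 H each → 3
  3 × C: no H
  3 × O: no H
  2 × C: 2 H each → 4
  1 × N: no H
  1 × S: 1 H
  Total hydrogens = 17.
Molecular formula: C11H17NO3S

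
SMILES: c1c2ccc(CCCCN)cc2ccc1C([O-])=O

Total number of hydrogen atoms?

16

Hydrogens are implicit in SMILES; fill each atom to its normal valence:
  6 × C (aromatic): 1 H each → 6
  4 × C: 2 H each → 8
  4 × C (aromatic): no H
  1 × C: no H
  1 × N: 2 H
  1 × O: no H
  1 × O (charge -1): no H
  Total hydrogens = 16.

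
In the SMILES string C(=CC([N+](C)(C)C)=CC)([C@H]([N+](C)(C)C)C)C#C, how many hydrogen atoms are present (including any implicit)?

28

Hydrogens are implicit in SMILES; fill each atom to its normal valence:
  8 × C: 3 H each → 24
  4 × C: 1 H each → 4
  3 × C: no H
  2 × N (charge +1): no H
  Total hydrogens = 28.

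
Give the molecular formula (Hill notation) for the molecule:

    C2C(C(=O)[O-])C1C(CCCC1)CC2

Heavy atoms from the SMILES: 11 C, 2 O.
Implicit hydrogens by atom environment:
  7 × C: 2 H each → 14
  3 × C: 1 H each → 3
  1 × C: no H
  1 × O: no H
  1 × O (charge -1): no H
  Total hydrogens = 17.
Net charge -1.
Molecular formula: C11H17O2-

C11H17O2-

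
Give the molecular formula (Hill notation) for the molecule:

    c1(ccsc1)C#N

Heavy atoms from the SMILES: 5 C, 1 N, 1 S.
Implicit hydrogens by atom environment:
  3 × C (aromatic): 1 H each → 3
  1 × C (aromatic): no H
  1 × C: no H
  1 × N: no H
  1 × S (aromatic): no H
  Total hydrogens = 3.
Molecular formula: C5H3NS

C5H3NS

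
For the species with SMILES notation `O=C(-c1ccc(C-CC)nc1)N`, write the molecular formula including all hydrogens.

Heavy atoms from the SMILES: 9 C, 2 N, 1 O.
Implicit hydrogens by atom environment:
  3 × C (aromatic): 1 H each → 3
  2 × C: 2 H each → 4
  2 × C (aromatic): no H
  1 × C: 3 H
  1 × C: no H
  1 × N: 2 H
  1 × N (aromatic): no H
  1 × O: no H
  Total hydrogens = 12.
Molecular formula: C9H12N2O

C9H12N2O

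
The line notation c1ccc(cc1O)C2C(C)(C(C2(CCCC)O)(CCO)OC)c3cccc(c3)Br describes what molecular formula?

Heavy atoms from the SMILES: 1 Br, 24 C, 4 O.
Implicit hydrogens by atom environment:
  8 × C (aromatic): 1 H each → 8
  5 × C: 2 H each → 10
  4 × C (aromatic): no H
  3 × C: 3 H each → 9
  3 × C: no H
  3 × O: 1 H each → 3
  1 × Br: no H
  1 × C: 1 H
  1 × O: no H
  Total hydrogens = 31.
Molecular formula: C24H31BrO4

C24H31BrO4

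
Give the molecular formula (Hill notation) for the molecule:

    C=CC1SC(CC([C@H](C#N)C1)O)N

C9H14N2OS

Heavy atoms from the SMILES: 9 C, 2 N, 1 O, 1 S.
Implicit hydrogens by atom environment:
  5 × C: 1 H each → 5
  3 × C: 2 H each → 6
  1 × C: no H
  1 × N: 2 H
  1 × N: no H
  1 × O: 1 H
  1 × S: no H
  Total hydrogens = 14.
Molecular formula: C9H14N2OS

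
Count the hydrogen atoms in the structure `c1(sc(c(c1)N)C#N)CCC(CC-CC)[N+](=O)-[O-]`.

Hydrogens are implicit in SMILES; fill each atom to its normal valence:
  5 × C: 2 H each → 10
  3 × C (aromatic): no H
  1 × C: 3 H
  1 × C (aromatic): 1 H
  1 × C: 1 H
  1 × C: no H
  1 × N: 2 H
  1 × N: no H
  1 × N (charge +1): no H
  1 × O: no H
  1 × O (charge -1): no H
  1 × S (aromatic): no H
  Total hydrogens = 17.

17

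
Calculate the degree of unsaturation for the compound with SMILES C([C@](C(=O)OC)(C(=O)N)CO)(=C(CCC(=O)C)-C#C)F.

Molecular formula from the SMILES: C13H16FNO5.
DoU = (2C + 2 + N − H − X)/2 = (2·13 + 2 + 1 − 16 − 1)/2 = 12/2 = 6.
(Structurally: 0 ring(s) + 6 π bond(s) = 6.)

6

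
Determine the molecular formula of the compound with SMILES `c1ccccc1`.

C6H6

Heavy atoms from the SMILES: 6 C.
Implicit hydrogens by atom environment:
  6 × C (aromatic): 1 H each → 6
  Total hydrogens = 6.
Molecular formula: C6H6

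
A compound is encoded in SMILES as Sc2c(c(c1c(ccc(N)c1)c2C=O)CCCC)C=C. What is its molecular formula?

Heavy atoms from the SMILES: 17 C, 1 N, 1 O, 1 S.
Implicit hydrogens by atom environment:
  7 × C (aromatic): no H
  4 × C: 2 H each → 8
  3 × C (aromatic): 1 H each → 3
  2 × C: 1 H each → 2
  1 × C: 3 H
  1 × N: 2 H
  1 × O: no H
  1 × S: 1 H
  Total hydrogens = 19.
Molecular formula: C17H19NOS

C17H19NOS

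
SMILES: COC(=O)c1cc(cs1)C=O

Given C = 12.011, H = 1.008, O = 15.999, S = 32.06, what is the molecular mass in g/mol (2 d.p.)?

170.18

Molecular formula: C7H6O3S.
M = 7×12.011 + 6×1.008 + 3×15.999 + 1×32.06 = 170.18 g/mol.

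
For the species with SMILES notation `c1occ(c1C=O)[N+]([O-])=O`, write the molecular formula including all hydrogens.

Heavy atoms from the SMILES: 5 C, 1 N, 4 O.
Implicit hydrogens by atom environment:
  2 × C (aromatic): 1 H each → 2
  2 × C (aromatic): no H
  2 × O: no H
  1 × C: 1 H
  1 × N (charge +1): no H
  1 × O (aromatic): no H
  1 × O (charge -1): no H
  Total hydrogens = 3.
Molecular formula: C5H3NO4

C5H3NO4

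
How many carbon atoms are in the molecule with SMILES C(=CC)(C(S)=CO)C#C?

7

The symbol for carbon appears 7 times in the SMILES.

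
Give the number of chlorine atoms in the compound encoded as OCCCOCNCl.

1

The symbol for chlorine appears 1 time in the SMILES.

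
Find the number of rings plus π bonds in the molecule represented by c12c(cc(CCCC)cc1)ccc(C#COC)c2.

Molecular formula from the SMILES: C17H18O.
DoU = (2C + 2 + N − H − X)/2 = (2·17 + 2 + 0 − 18 − 0)/2 = 18/2 = 9.
(Structurally: 2 ring(s) + 7 π bond(s) = 9.)

9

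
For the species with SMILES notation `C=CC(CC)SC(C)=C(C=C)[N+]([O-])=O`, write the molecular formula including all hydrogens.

Heavy atoms from the SMILES: 10 C, 1 N, 2 O, 1 S.
Implicit hydrogens by atom environment:
  3 × C: 2 H each → 6
  3 × C: 1 H each → 3
  2 × C: 3 H each → 6
  2 × C: no H
  1 × N (charge +1): no H
  1 × O: no H
  1 × O (charge -1): no H
  1 × S: no H
  Total hydrogens = 15.
Molecular formula: C10H15NO2S

C10H15NO2S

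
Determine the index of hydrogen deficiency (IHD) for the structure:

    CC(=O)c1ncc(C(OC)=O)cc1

6

Molecular formula from the SMILES: C9H9NO3.
DoU = (2C + 2 + N − H − X)/2 = (2·9 + 2 + 1 − 9 − 0)/2 = 12/2 = 6.
(Structurally: 1 ring(s) + 5 π bond(s) = 6.)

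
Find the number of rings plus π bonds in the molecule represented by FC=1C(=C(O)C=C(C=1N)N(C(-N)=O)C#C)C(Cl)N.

Molecular formula from the SMILES: C10H10ClFN4O2.
DoU = (2C + 2 + N − H − X)/2 = (2·10 + 2 + 4 − 10 − 2)/2 = 14/2 = 7.
(Structurally: 1 ring(s) + 6 π bond(s) = 7.)

7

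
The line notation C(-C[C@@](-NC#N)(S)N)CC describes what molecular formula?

C6H13N3S

Heavy atoms from the SMILES: 6 C, 3 N, 1 S.
Implicit hydrogens by atom environment:
  3 × C: 2 H each → 6
  2 × C: no H
  1 × C: 3 H
  1 × N: 2 H
  1 × N: 1 H
  1 × N: no H
  1 × S: 1 H
  Total hydrogens = 13.
Molecular formula: C6H13N3S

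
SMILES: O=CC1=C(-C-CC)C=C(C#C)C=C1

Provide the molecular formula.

Heavy atoms from the SMILES: 12 C, 1 O.
Implicit hydrogens by atom environment:
  3 × C (aromatic): 1 H each → 3
  3 × C (aromatic): no H
  2 × C: 2 H each → 4
  2 × C: 1 H each → 2
  1 × C: 3 H
  1 × C: no H
  1 × O: no H
  Total hydrogens = 12.
Molecular formula: C12H12O

C12H12O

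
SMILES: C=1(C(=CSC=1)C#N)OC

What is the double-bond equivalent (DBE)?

Molecular formula from the SMILES: C6H5NOS.
DoU = (2C + 2 + N − H − X)/2 = (2·6 + 2 + 1 − 5 − 0)/2 = 10/2 = 5.
(Structurally: 1 ring(s) + 4 π bond(s) = 5.)

5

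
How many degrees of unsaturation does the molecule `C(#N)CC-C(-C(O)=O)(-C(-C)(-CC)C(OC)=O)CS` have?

4

Molecular formula from the SMILES: C12H19NO4S.
DoU = (2C + 2 + N − H − X)/2 = (2·12 + 2 + 1 − 19 − 0)/2 = 8/2 = 4.
(Structurally: 0 ring(s) + 4 π bond(s) = 4.)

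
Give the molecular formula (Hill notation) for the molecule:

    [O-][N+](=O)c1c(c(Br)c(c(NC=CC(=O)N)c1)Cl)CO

Heavy atoms from the SMILES: 1 Br, 10 C, 1 Cl, 3 N, 4 O.
Implicit hydrogens by atom environment:
  5 × C (aromatic): no H
  2 × C: 1 H each → 2
  2 × O: no H
  1 × Br: no H
  1 × C: 2 H
  1 × C (aromatic): 1 H
  1 × C: no H
  1 × Cl: no H
  1 × N: 2 H
  1 × N: 1 H
  1 × N (charge +1): no H
  1 × O: 1 H
  1 × O (charge -1): no H
  Total hydrogens = 9.
Molecular formula: C10H9BrClN3O4

C10H9BrClN3O4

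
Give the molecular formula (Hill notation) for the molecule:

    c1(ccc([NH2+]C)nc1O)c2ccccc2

C12H13N2O+

Heavy atoms from the SMILES: 12 C, 2 N, 1 O.
Implicit hydrogens by atom environment:
  7 × C (aromatic): 1 H each → 7
  4 × C (aromatic): no H
  1 × C: 3 H
  1 × N (charge +1): 2 H
  1 × N (aromatic): no H
  1 × O: 1 H
  Total hydrogens = 13.
Net charge +1.
Molecular formula: C12H13N2O+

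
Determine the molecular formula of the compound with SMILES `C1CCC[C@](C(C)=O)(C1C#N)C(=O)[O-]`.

Heavy atoms from the SMILES: 10 C, 1 N, 3 O.
Implicit hydrogens by atom environment:
  4 × C: 2 H each → 8
  4 × C: no H
  2 × O: no H
  1 × C: 3 H
  1 × C: 1 H
  1 × N: no H
  1 × O (charge -1): no H
  Total hydrogens = 12.
Net charge -1.
Molecular formula: C10H12NO3-

C10H12NO3-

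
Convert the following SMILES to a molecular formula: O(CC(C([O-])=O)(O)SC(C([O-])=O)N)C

Heavy atoms from the SMILES: 6 C, 1 N, 6 O, 1 S.
Implicit hydrogens by atom environment:
  3 × C: no H
  3 × O: no H
  2 × O (charge -1): no H
  1 × C: 3 H
  1 × C: 2 H
  1 × C: 1 H
  1 × N: 2 H
  1 × O: 1 H
  1 × S: no H
  Total hydrogens = 9.
Net charge -2.
Molecular formula: [C6H9NO6S]2-

[C6H9NO6S]2-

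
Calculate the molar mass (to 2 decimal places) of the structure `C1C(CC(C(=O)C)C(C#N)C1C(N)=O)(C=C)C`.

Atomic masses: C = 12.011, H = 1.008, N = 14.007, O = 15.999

234.30

Molecular formula: C13H18N2O2.
M = 13×12.011 + 18×1.008 + 2×14.007 + 2×15.999 = 234.30 g/mol.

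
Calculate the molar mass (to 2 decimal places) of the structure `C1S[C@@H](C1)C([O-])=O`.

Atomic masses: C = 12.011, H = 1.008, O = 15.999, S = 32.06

117.14

Molecular formula: C4H5O2S-.
M = 4×12.011 + 5×1.008 + 2×15.999 + 1×32.06 = 117.14 g/mol.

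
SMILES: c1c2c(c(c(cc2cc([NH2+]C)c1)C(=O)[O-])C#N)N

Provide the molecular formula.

Heavy atoms from the SMILES: 13 C, 3 N, 2 O.
Implicit hydrogens by atom environment:
  6 × C (aromatic): no H
  4 × C (aromatic): 1 H each → 4
  2 × C: no H
  1 × C: 3 H
  1 × N (charge +1): 2 H
  1 × N: 2 H
  1 × N: no H
  1 × O: no H
  1 × O (charge -1): no H
  Total hydrogens = 11.
Molecular formula: C13H11N3O2

C13H11N3O2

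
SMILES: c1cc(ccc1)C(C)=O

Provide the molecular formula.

Heavy atoms from the SMILES: 8 C, 1 O.
Implicit hydrogens by atom environment:
  5 × C (aromatic): 1 H each → 5
  1 × C: 3 H
  1 × C (aromatic): no H
  1 × C: no H
  1 × O: no H
  Total hydrogens = 8.
Molecular formula: C8H8O

C8H8O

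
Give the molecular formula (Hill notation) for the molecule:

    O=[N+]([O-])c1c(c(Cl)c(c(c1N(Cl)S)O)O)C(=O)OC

Heavy atoms from the SMILES: 8 C, 2 Cl, 2 N, 6 O, 1 S.
Implicit hydrogens by atom environment:
  6 × C (aromatic): no H
  3 × O: no H
  2 × Cl: no H
  2 × O: 1 H each → 2
  1 × C: 3 H
  1 × C: no H
  1 × N: no H
  1 × N (charge +1): no H
  1 × O (charge -1): no H
  1 × S: 1 H
  Total hydrogens = 6.
Molecular formula: C8H6Cl2N2O6S

C8H6Cl2N2O6S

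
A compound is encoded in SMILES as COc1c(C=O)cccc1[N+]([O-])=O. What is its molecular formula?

Heavy atoms from the SMILES: 8 C, 1 N, 4 O.
Implicit hydrogens by atom environment:
  3 × C (aromatic): 1 H each → 3
  3 × C (aromatic): no H
  3 × O: no H
  1 × C: 3 H
  1 × C: 1 H
  1 × N (charge +1): no H
  1 × O (charge -1): no H
  Total hydrogens = 7.
Molecular formula: C8H7NO4

C8H7NO4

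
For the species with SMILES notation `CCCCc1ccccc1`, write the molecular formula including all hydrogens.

C10H14

Heavy atoms from the SMILES: 10 C.
Implicit hydrogens by atom environment:
  5 × C (aromatic): 1 H each → 5
  3 × C: 2 H each → 6
  1 × C: 3 H
  1 × C (aromatic): no H
  Total hydrogens = 14.
Molecular formula: C10H14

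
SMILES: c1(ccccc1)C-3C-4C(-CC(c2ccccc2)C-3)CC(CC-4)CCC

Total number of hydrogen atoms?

32

Hydrogens are implicit in SMILES; fill each atom to its normal valence:
  10 × C (aromatic): 1 H each → 10
  7 × C: 2 H each → 14
  5 × C: 1 H each → 5
  2 × C (aromatic): no H
  1 × C: 3 H
  Total hydrogens = 32.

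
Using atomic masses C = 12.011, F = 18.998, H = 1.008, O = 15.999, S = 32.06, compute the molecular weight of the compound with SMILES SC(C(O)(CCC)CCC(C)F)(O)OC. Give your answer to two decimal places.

240.33

Molecular formula: C10H21FO3S.
M = 10×12.011 + 1×18.998 + 21×1.008 + 3×15.999 + 1×32.06 = 240.33 g/mol.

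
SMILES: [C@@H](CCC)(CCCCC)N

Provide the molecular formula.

C9H21N

Heavy atoms from the SMILES: 9 C, 1 N.
Implicit hydrogens by atom environment:
  6 × C: 2 H each → 12
  2 × C: 3 H each → 6
  1 × C: 1 H
  1 × N: 2 H
  Total hydrogens = 21.
Molecular formula: C9H21N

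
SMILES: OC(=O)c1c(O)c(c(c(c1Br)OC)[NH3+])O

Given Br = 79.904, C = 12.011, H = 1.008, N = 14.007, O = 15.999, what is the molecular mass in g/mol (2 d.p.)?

279.07

Molecular formula: C8H9BrNO5+.
M = 1×79.904 + 8×12.011 + 9×1.008 + 1×14.007 + 5×15.999 = 279.07 g/mol.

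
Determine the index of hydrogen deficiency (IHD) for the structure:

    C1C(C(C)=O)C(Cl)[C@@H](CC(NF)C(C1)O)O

Molecular formula from the SMILES: C10H17ClFNO3.
DoU = (2C + 2 + N − H − X)/2 = (2·10 + 2 + 1 − 17 − 2)/2 = 4/2 = 2.
(Structurally: 1 ring(s) + 1 π bond(s) = 2.)

2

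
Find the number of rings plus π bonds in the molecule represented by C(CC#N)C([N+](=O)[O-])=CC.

Molecular formula from the SMILES: C6H8N2O2.
DoU = (2C + 2 + N − H − X)/2 = (2·6 + 2 + 2 − 8 − 0)/2 = 8/2 = 4.
(Structurally: 0 ring(s) + 4 π bond(s) = 4.)

4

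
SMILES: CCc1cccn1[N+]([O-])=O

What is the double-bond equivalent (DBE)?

4

Molecular formula from the SMILES: C6H8N2O2.
DoU = (2C + 2 + N − H − X)/2 = (2·6 + 2 + 2 − 8 − 0)/2 = 8/2 = 4.
(Structurally: 1 ring(s) + 3 π bond(s) = 4.)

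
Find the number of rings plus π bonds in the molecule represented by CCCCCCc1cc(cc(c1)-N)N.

4

Molecular formula from the SMILES: C12H20N2.
DoU = (2C + 2 + N − H − X)/2 = (2·12 + 2 + 2 − 20 − 0)/2 = 8/2 = 4.
(Structurally: 1 ring(s) + 3 π bond(s) = 4.)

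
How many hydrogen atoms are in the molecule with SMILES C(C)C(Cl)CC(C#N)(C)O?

12

Hydrogens are implicit in SMILES; fill each atom to its normal valence:
  2 × C: 3 H each → 6
  2 × C: 2 H each → 4
  2 × C: no H
  1 × C: 1 H
  1 × Cl: no H
  1 × N: no H
  1 × O: 1 H
  Total hydrogens = 12.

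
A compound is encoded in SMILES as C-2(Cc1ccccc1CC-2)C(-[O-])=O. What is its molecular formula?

Heavy atoms from the SMILES: 11 C, 2 O.
Implicit hydrogens by atom environment:
  4 × C (aromatic): 1 H each → 4
  3 × C: 2 H each → 6
  2 × C (aromatic): no H
  1 × C: 1 H
  1 × C: no H
  1 × O: no H
  1 × O (charge -1): no H
  Total hydrogens = 11.
Net charge -1.
Molecular formula: C11H11O2-

C11H11O2-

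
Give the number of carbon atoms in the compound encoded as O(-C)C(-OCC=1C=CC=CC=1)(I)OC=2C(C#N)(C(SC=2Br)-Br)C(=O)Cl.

15

The symbol for carbon appears 15 times in the SMILES. (Cl is a single chlorine, not C + l.)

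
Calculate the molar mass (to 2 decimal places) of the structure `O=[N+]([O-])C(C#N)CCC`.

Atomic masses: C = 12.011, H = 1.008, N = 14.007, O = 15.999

128.13

Molecular formula: C5H8N2O2.
M = 5×12.011 + 8×1.008 + 2×14.007 + 2×15.999 = 128.13 g/mol.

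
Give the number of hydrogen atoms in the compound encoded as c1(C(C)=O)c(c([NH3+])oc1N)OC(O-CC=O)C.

Hydrogens are implicit in SMILES; fill each atom to its normal valence:
  4 × C (aromatic): no H
  4 × O: no H
  2 × C: 3 H each → 6
  2 × C: 1 H each → 2
  1 × C: 2 H
  1 × C: no H
  1 × N (charge +1): 3 H
  1 × N: 2 H
  1 × O (aromatic): no H
  Total hydrogens = 15.

15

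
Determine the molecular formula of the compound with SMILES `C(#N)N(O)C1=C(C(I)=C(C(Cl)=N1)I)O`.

Heavy atoms from the SMILES: 6 C, 1 Cl, 2 I, 3 N, 2 O.
Implicit hydrogens by atom environment:
  5 × C (aromatic): no H
  2 × I: no H
  2 × N: no H
  2 × O: 1 H each → 2
  1 × C: no H
  1 × Cl: no H
  1 × N (aromatic): no H
  Total hydrogens = 2.
Molecular formula: C6H2ClI2N3O2

C6H2ClI2N3O2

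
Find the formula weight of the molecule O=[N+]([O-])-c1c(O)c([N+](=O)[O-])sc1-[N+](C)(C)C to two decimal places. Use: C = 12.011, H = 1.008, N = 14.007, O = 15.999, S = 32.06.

248.23

Molecular formula: C7H10N3O5S+.
M = 7×12.011 + 10×1.008 + 3×14.007 + 5×15.999 + 1×32.06 = 248.23 g/mol.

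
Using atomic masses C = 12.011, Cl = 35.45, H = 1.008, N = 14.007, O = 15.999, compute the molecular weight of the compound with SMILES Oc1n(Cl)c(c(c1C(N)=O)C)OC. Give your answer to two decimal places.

Molecular formula: C7H9ClN2O3.
M = 7×12.011 + 1×35.45 + 9×1.008 + 2×14.007 + 3×15.999 = 204.61 g/mol.

204.61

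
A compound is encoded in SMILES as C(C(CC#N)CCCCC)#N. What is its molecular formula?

C9H14N2

Heavy atoms from the SMILES: 9 C, 2 N.
Implicit hydrogens by atom environment:
  5 × C: 2 H each → 10
  2 × C: no H
  2 × N: no H
  1 × C: 3 H
  1 × C: 1 H
  Total hydrogens = 14.
Molecular formula: C9H14N2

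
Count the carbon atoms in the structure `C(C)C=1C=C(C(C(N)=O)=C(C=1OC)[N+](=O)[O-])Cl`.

10

The symbol for carbon appears 10 times in the SMILES. (Cl is a single chlorine, not C + l.)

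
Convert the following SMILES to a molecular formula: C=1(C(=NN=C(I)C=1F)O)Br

Heavy atoms from the SMILES: 1 Br, 4 C, 1 F, 1 I, 2 N, 1 O.
Implicit hydrogens by atom environment:
  4 × C (aromatic): no H
  2 × N (aromatic): no H
  1 × Br: no H
  1 × F: no H
  1 × I: no H
  1 × O: 1 H
  Total hydrogens = 1.
Molecular formula: C4HBrFIN2O

C4HBrFIN2O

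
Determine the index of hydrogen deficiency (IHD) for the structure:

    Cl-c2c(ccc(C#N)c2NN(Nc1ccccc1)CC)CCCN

Molecular formula from the SMILES: C18H22ClN5.
DoU = (2C + 2 + N − H − X)/2 = (2·18 + 2 + 5 − 22 − 1)/2 = 20/2 = 10.
(Structurally: 2 ring(s) + 8 π bond(s) = 10.)

10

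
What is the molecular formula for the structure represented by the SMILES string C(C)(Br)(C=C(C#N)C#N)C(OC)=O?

Heavy atoms from the SMILES: 1 Br, 8 C, 2 N, 2 O.
Implicit hydrogens by atom environment:
  5 × C: no H
  2 × C: 3 H each → 6
  2 × N: no H
  2 × O: no H
  1 × Br: no H
  1 × C: 1 H
  Total hydrogens = 7.
Molecular formula: C8H7BrN2O2

C8H7BrN2O2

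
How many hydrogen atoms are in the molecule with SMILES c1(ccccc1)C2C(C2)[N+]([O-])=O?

Hydrogens are implicit in SMILES; fill each atom to its normal valence:
  5 × C (aromatic): 1 H each → 5
  2 × C: 1 H each → 2
  1 × C: 2 H
  1 × C (aromatic): no H
  1 × N (charge +1): no H
  1 × O: no H
  1 × O (charge -1): no H
  Total hydrogens = 9.

9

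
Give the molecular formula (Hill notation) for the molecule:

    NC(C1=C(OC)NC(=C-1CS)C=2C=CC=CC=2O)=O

C13H14N2O3S

Heavy atoms from the SMILES: 13 C, 2 N, 3 O, 1 S.
Implicit hydrogens by atom environment:
  6 × C (aromatic): no H
  4 × C (aromatic): 1 H each → 4
  2 × O: no H
  1 × C: 3 H
  1 × C: 2 H
  1 × C: no H
  1 × N: 2 H
  1 × N (aromatic): 1 H
  1 × O: 1 H
  1 × S: 1 H
  Total hydrogens = 14.
Molecular formula: C13H14N2O3S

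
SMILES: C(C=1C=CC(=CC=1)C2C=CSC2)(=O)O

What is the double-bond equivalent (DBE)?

Molecular formula from the SMILES: C11H10O2S.
DoU = (2C + 2 + N − H − X)/2 = (2·11 + 2 + 0 − 10 − 0)/2 = 14/2 = 7.
(Structurally: 2 ring(s) + 5 π bond(s) = 7.)

7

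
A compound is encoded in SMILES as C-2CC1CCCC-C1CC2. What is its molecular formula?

Heavy atoms from the SMILES: 10 C.
Implicit hydrogens by atom environment:
  8 × C: 2 H each → 16
  2 × C: 1 H each → 2
  Total hydrogens = 18.
Molecular formula: C10H18

C10H18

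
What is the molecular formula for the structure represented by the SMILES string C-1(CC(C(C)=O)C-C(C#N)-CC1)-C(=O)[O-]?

Heavy atoms from the SMILES: 11 C, 1 N, 3 O.
Implicit hydrogens by atom environment:
  4 × C: 2 H each → 8
  3 × C: 1 H each → 3
  3 × C: no H
  2 × O: no H
  1 × C: 3 H
  1 × N: no H
  1 × O (charge -1): no H
  Total hydrogens = 14.
Net charge -1.
Molecular formula: C11H14NO3-

C11H14NO3-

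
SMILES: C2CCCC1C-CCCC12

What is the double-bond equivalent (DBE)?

Molecular formula from the SMILES: C10H18.
DoU = (2C + 2 + N − H − X)/2 = (2·10 + 2 + 0 − 18 − 0)/2 = 4/2 = 2.
(Structurally: 2 ring(s) + 0 π bond(s) = 2.)

2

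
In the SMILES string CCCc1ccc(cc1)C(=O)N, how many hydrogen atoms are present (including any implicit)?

Hydrogens are implicit in SMILES; fill each atom to its normal valence:
  4 × C (aromatic): 1 H each → 4
  2 × C: 2 H each → 4
  2 × C (aromatic): no H
  1 × C: 3 H
  1 × C: no H
  1 × N: 2 H
  1 × O: no H
  Total hydrogens = 13.

13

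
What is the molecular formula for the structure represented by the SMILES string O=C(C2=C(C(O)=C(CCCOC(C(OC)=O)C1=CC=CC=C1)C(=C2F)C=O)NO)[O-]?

C20H19FNO8-

Heavy atoms from the SMILES: 20 C, 1 F, 1 N, 8 O.
Implicit hydrogens by atom environment:
  7 × C (aromatic): no H
  5 × C (aromatic): 1 H each → 5
  5 × O: no H
  3 × C: 2 H each → 6
  2 × C: 1 H each → 2
  2 × C: no H
  2 × O: 1 H each → 2
  1 × C: 3 H
  1 × F: no H
  1 × N: 1 H
  1 × O (charge -1): no H
  Total hydrogens = 19.
Net charge -1.
Molecular formula: C20H19FNO8-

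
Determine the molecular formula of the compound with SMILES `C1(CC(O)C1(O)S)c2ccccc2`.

C10H12O2S

Heavy atoms from the SMILES: 10 C, 2 O, 1 S.
Implicit hydrogens by atom environment:
  5 × C (aromatic): 1 H each → 5
  2 × C: 1 H each → 2
  2 × O: 1 H each → 2
  1 × C: 2 H
  1 × C: no H
  1 × C (aromatic): no H
  1 × S: 1 H
  Total hydrogens = 12.
Molecular formula: C10H12O2S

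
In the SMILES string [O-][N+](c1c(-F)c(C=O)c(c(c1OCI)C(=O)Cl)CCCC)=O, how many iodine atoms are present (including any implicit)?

The symbol for iodine appears 1 time in the SMILES.

1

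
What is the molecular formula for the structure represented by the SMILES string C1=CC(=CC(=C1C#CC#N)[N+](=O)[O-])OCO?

Heavy atoms from the SMILES: 10 C, 2 N, 4 O.
Implicit hydrogens by atom environment:
  3 × C (aromatic): 1 H each → 3
  3 × C (aromatic): no H
  3 × C: no H
  2 × O: no H
  1 × C: 2 H
  1 × N (charge +1): no H
  1 × N: no H
  1 × O: 1 H
  1 × O (charge -1): no H
  Total hydrogens = 6.
Molecular formula: C10H6N2O4

C10H6N2O4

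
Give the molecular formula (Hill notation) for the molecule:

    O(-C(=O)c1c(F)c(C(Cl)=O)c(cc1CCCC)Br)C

Heavy atoms from the SMILES: 1 Br, 13 C, 1 Cl, 1 F, 3 O.
Implicit hydrogens by atom environment:
  5 × C (aromatic): no H
  3 × C: 2 H each → 6
  3 × O: no H
  2 × C: 3 H each → 6
  2 × C: no H
  1 × Br: no H
  1 × C (aromatic): 1 H
  1 × Cl: no H
  1 × F: no H
  Total hydrogens = 13.
Molecular formula: C13H13BrClFO3

C13H13BrClFO3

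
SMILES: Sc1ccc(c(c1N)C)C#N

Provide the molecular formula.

C8H8N2S

Heavy atoms from the SMILES: 8 C, 2 N, 1 S.
Implicit hydrogens by atom environment:
  4 × C (aromatic): no H
  2 × C (aromatic): 1 H each → 2
  1 × C: 3 H
  1 × C: no H
  1 × N: 2 H
  1 × N: no H
  1 × S: 1 H
  Total hydrogens = 8.
Molecular formula: C8H8N2S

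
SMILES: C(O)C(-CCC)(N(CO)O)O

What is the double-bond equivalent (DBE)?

Molecular formula from the SMILES: C6H15NO4.
DoU = (2C + 2 + N − H − X)/2 = (2·6 + 2 + 1 − 15 − 0)/2 = 0/2 = 0.
(Structurally: 0 ring(s) + 0 π bond(s) = 0.)

0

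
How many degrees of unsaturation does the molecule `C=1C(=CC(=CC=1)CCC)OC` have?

Molecular formula from the SMILES: C10H14O.
DoU = (2C + 2 + N − H − X)/2 = (2·10 + 2 + 0 − 14 − 0)/2 = 8/2 = 4.
(Structurally: 1 ring(s) + 3 π bond(s) = 4.)

4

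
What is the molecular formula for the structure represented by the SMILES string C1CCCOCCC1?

C7H14O

Heavy atoms from the SMILES: 7 C, 1 O.
Implicit hydrogens by atom environment:
  7 × C: 2 H each → 14
  1 × O: no H
  Total hydrogens = 14.
Molecular formula: C7H14O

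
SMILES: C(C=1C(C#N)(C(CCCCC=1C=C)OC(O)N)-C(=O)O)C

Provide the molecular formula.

C15H22N2O4

Heavy atoms from the SMILES: 15 C, 2 N, 4 O.
Implicit hydrogens by atom environment:
  6 × C: 2 H each → 12
  5 × C: no H
  3 × C: 1 H each → 3
  2 × O: 1 H each → 2
  2 × O: no H
  1 × C: 3 H
  1 × N: 2 H
  1 × N: no H
  Total hydrogens = 22.
Molecular formula: C15H22N2O4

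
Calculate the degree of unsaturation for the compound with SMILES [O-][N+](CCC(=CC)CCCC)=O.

2

Molecular formula from the SMILES: C9H17NO2.
DoU = (2C + 2 + N − H − X)/2 = (2·9 + 2 + 1 − 17 − 0)/2 = 4/2 = 2.
(Structurally: 0 ring(s) + 2 π bond(s) = 2.)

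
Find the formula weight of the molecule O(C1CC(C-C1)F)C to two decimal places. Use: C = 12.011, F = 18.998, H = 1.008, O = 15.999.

118.15

Molecular formula: C6H11FO.
M = 6×12.011 + 1×18.998 + 11×1.008 + 1×15.999 = 118.15 g/mol.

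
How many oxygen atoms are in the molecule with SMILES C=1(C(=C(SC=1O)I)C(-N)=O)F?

2

The symbol for oxygen appears 2 times in the SMILES.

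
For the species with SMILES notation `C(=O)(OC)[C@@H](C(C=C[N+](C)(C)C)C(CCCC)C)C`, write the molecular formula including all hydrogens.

Heavy atoms from the SMILES: 16 C, 1 N, 2 O.
Implicit hydrogens by atom environment:
  7 × C: 3 H each → 21
  5 × C: 1 H each → 5
  3 × C: 2 H each → 6
  2 × O: no H
  1 × C: no H
  1 × N (charge +1): no H
  Total hydrogens = 32.
Net charge +1.
Molecular formula: C16H32NO2+

C16H32NO2+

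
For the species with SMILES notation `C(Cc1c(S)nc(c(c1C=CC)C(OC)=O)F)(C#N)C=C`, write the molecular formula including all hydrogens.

Heavy atoms from the SMILES: 15 C, 1 F, 2 N, 2 O, 1 S.
Implicit hydrogens by atom environment:
  5 × C (aromatic): no H
  4 × C: 1 H each → 4
  2 × C: 3 H each → 6
  2 × C: 2 H each → 4
  2 × C: no H
  2 × O: no H
  1 × F: no H
  1 × N (aromatic): no H
  1 × N: no H
  1 × S: 1 H
  Total hydrogens = 15.
Molecular formula: C15H15FN2O2S

C15H15FN2O2S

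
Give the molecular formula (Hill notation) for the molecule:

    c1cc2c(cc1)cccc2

C10H8

Heavy atoms from the SMILES: 10 C.
Implicit hydrogens by atom environment:
  8 × C (aromatic): 1 H each → 8
  2 × C (aromatic): no H
  Total hydrogens = 8.
Molecular formula: C10H8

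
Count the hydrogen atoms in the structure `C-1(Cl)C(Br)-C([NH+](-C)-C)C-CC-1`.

Hydrogens are implicit in SMILES; fill each atom to its normal valence:
  3 × C: 2 H each → 6
  3 × C: 1 H each → 3
  2 × C: 3 H each → 6
  1 × Br: no H
  1 × Cl: no H
  1 × N (charge +1): 1 H
  Total hydrogens = 16.

16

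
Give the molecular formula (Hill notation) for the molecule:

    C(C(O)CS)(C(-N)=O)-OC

C5H11NO3S

Heavy atoms from the SMILES: 5 C, 1 N, 3 O, 1 S.
Implicit hydrogens by atom environment:
  2 × C: 1 H each → 2
  2 × O: no H
  1 × C: 3 H
  1 × C: 2 H
  1 × C: no H
  1 × N: 2 H
  1 × O: 1 H
  1 × S: 1 H
  Total hydrogens = 11.
Molecular formula: C5H11NO3S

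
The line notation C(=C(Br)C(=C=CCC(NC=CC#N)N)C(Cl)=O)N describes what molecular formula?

C11H12BrClN4O

Heavy atoms from the SMILES: 1 Br, 11 C, 1 Cl, 4 N, 1 O.
Implicit hydrogens by atom environment:
  5 × C: 1 H each → 5
  5 × C: no H
  2 × N: 2 H each → 4
  1 × Br: no H
  1 × C: 2 H
  1 × Cl: no H
  1 × N: 1 H
  1 × N: no H
  1 × O: no H
  Total hydrogens = 12.
Molecular formula: C11H12BrClN4O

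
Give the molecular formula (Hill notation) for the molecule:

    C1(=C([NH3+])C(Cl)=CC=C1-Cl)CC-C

C9H12Cl2N+

Heavy atoms from the SMILES: 9 C, 2 Cl, 1 N.
Implicit hydrogens by atom environment:
  4 × C (aromatic): no H
  2 × C: 2 H each → 4
  2 × C (aromatic): 1 H each → 2
  2 × Cl: no H
  1 × C: 3 H
  1 × N (charge +1): 3 H
  Total hydrogens = 12.
Net charge +1.
Molecular formula: C9H12Cl2N+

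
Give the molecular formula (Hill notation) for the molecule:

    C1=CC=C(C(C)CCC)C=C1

Heavy atoms from the SMILES: 11 C.
Implicit hydrogens by atom environment:
  5 × C (aromatic): 1 H each → 5
  2 × C: 3 H each → 6
  2 × C: 2 H each → 4
  1 × C: 1 H
  1 × C (aromatic): no H
  Total hydrogens = 16.
Molecular formula: C11H16

C11H16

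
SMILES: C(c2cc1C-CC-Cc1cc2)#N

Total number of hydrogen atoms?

11

Hydrogens are implicit in SMILES; fill each atom to its normal valence:
  4 × C: 2 H each → 8
  3 × C (aromatic): 1 H each → 3
  3 × C (aromatic): no H
  1 × C: no H
  1 × N: no H
  Total hydrogens = 11.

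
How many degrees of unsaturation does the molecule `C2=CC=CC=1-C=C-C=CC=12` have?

7

Molecular formula from the SMILES: C10H8.
DoU = (2C + 2 + N − H − X)/2 = (2·10 + 2 + 0 − 8 − 0)/2 = 14/2 = 7.
(Structurally: 2 ring(s) + 5 π bond(s) = 7.)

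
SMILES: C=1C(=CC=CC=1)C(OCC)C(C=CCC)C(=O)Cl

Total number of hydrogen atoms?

Hydrogens are implicit in SMILES; fill each atom to its normal valence:
  5 × C (aromatic): 1 H each → 5
  4 × C: 1 H each → 4
  2 × C: 3 H each → 6
  2 × C: 2 H each → 4
  2 × O: no H
  1 × C: no H
  1 × C (aromatic): no H
  1 × Cl: no H
  Total hydrogens = 19.

19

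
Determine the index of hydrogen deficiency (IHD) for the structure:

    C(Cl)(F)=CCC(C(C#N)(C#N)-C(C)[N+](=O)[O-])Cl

Molecular formula from the SMILES: C9H8Cl2FN3O2.
DoU = (2C + 2 + N − H − X)/2 = (2·9 + 2 + 3 − 8 − 3)/2 = 12/2 = 6.
(Structurally: 0 ring(s) + 6 π bond(s) = 6.)

6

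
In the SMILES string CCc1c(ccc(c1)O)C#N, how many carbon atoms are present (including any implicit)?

9

The symbol for carbon appears 9 times in the SMILES. Lowercase c denotes aromatic carbon and counts toward C.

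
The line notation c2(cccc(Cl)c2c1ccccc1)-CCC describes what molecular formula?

C15H15Cl

Heavy atoms from the SMILES: 15 C, 1 Cl.
Implicit hydrogens by atom environment:
  8 × C (aromatic): 1 H each → 8
  4 × C (aromatic): no H
  2 × C: 2 H each → 4
  1 × C: 3 H
  1 × Cl: no H
  Total hydrogens = 15.
Molecular formula: C15H15Cl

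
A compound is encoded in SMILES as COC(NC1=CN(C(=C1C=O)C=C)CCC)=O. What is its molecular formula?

C12H16N2O3

Heavy atoms from the SMILES: 12 C, 2 N, 3 O.
Implicit hydrogens by atom environment:
  3 × C: 2 H each → 6
  3 × C (aromatic): no H
  3 × O: no H
  2 × C: 3 H each → 6
  2 × C: 1 H each → 2
  1 × C (aromatic): 1 H
  1 × C: no H
  1 × N: 1 H
  1 × N (aromatic): no H
  Total hydrogens = 16.
Molecular formula: C12H16N2O3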